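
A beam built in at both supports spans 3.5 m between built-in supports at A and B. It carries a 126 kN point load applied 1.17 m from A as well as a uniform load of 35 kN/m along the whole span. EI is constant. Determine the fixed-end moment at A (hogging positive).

M_A = 101.1 kN·m

Release both end moments; the primary structure is a simply-supported span AB with redundants M_A and M_B.
Simple-span end rotations at A and B under the given loads:
  at A: point load 126 at a = 1.17: Pab(L + b)/(6LEI) = 95.36/EI
  at B: point load 126 at a = 1.17: Pab(L + a)/(6LEI) = 76.39/EI
  at A: UDL 35: wL³/(24EI) = 62.53/EI
  at B: UDL 35: wL³/(24EI) = 62.53/EI
  θ_A0 = 157.9/EI,  θ_B0 = 138.9/EI
Flexibility coefficients: a unit moment at one end gives L/(3EI) there and L/(6EI) at the far end, so f₁₁ = f₂₂ = 1.167/EI and f₁₂ = f₂₁ = 0.5833/EI.
Compatibility — zero rotation at each built-in end:
  1.167 M_A + 0.5833 M_B = 157.9
  0.5833 M_A + 1.167 M_B = 138.9
Solving the pair gives M_A = 101.1 kN·m and M_B = 68.54 kN·m (hogging).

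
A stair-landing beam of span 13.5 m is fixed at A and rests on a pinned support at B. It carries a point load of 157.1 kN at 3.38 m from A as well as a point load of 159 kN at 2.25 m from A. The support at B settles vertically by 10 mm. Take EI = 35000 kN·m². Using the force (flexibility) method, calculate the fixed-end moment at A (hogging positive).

M_A = 627.3 kN·m

Remove the prop at B; the released (primary) structure is a cantilever built in at A.
Deflection at B on the released cantilever, summing each load's contribution:
  point load 157.1 at a = 3.38: Pa²(3L − a)/(6EI) = 11104/EI
  point load 159 at a = 2.25: Pa²(3L − a)/(6EI) = 5131/EI
  δ_0 = 16235/EI
Flexibility coefficient — unit upward force at B: δ_{BB} = L³/(3EI) = 820.1/EI.
With EI = 35000 kN·m²: δ_0 = 0.46386 m and δ_{BB} = 0.023432 m/kN.
Compatibility — the beam at B must follow the support down by 0.01 m: δ_0 − R_B·δ_{BB} = 0.01, so R_B = (0.46386 − 0.01)/0.023432 = 19.37 kN.
Moment equilibrium about A: M_A = Σ(load moments about A) − R_B·L = 888.7 − 19.37×13.5 = 627.3 kN·m.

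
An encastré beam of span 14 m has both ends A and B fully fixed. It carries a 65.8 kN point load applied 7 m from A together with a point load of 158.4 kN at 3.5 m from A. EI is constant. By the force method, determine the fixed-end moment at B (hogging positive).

M_B = 219.1 kN·m

Release both end moments; the primary structure is a simply-supported span AB with redundants M_A and M_B.
On the primary (simply-supported) span, the end slopes from the loading are:
  at A: point load 65.8 at a = 7: Pab(L + b)/(6LEI) = 806/EI
  at B: point load 65.8 at a = 7: Pab(L + a)/(6LEI) = 806/EI
  at A: point load 158.4 at a = 3.5: Pab(L + b)/(6LEI) = 1698/EI
  at B: point load 158.4 at a = 3.5: Pab(L + a)/(6LEI) = 1213/EI
  θ_A0 = 2504/EI,  θ_B0 = 2019/EI
Flexibility coefficients: a unit moment at one end gives L/(3EI) there and L/(6EI) at the far end, so f₁₁ = f₂₂ = 4.667/EI and f₁₂ = f₂₁ = 2.333/EI.
Compatibility — zero rotation at each built-in end:
  4.667 M_A + 2.333 M_B = 2504
  2.333 M_A + 4.667 M_B = 2019
Solving the pair gives M_A = 427 kN·m and M_B = 219.1 kN·m (hogging).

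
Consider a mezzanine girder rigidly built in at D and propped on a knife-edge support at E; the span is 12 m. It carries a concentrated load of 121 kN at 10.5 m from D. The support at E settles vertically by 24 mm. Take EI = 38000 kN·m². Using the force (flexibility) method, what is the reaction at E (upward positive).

R_E = 96.85 kN

Take the reaction at E as the redundant and release it; the primary structure is a cantilever fixed at D.
Downward deflection at the released point E due to the loads:
  point load 121 at a = 10.5: Pa²(3L − a)/(6EI) = 56696/EI
Flexibility coefficient — unit upward force at E: δ_{EE} = L³/(3EI) = 576/EI.
With EI = 38000 kN·m²: δ_0 = 1.492 m and δ_{EE} = 0.015158 m/kN.
Compatibility — the beam at E must follow the support down by 0.024 m: δ_0 − R_E·δ_{EE} = 0.024, so R_E = (1.492 − 0.024)/0.015158 = 96.85 kN.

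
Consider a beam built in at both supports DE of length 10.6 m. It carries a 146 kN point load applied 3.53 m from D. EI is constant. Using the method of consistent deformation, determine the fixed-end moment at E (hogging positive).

M_E = 114.5 kN·m

Release both end moments; the primary structure is a simply-supported span DE with redundants M_D and M_E.
End rotations of the released simple span under the applied load (×1/EI):
  at D: point load 146 at a = 3.53: Pab(L + b)/(6LEI) = 1012/EI
  at E: point load 146 at a = 3.53: Pab(L + a)/(6LEI) = 809.5/EI
  θ_D0 = 1012/EI,  θ_E0 = 809.5/EI
Flexibility coefficients: a unit moment at one end gives L/(3EI) there and L/(6EI) at the far end, so f₁₁ = f₂₂ = 3.533/EI and f₁₂ = f₂₁ = 1.767/EI.
Compatibility — zero rotation at each built-in end:
  3.533 M_D + 1.767 M_E = 1012
  1.767 M_D + 3.533 M_E = 809.5
Solving the pair gives M_D = 229.3 kN·m and M_E = 114.5 kN·m (hogging).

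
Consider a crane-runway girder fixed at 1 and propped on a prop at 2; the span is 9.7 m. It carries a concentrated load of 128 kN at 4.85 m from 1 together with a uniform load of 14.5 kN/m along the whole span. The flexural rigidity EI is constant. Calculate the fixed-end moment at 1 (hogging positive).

Remove the prop at 2; the released (primary) structure is a cantilever built in at 1.
Free-end deflection of the primary structure under the applied loading (downward +):
  point load 128 at a = 4.85: Pa²(3L − a)/(6EI) = 12169/EI
  UDL 14.5: wL⁴/(8EI) = 16046/EI
  δ_0 = 28215/EI
Tip deflection under a unit load at 2: L³/(3EI) = 304.2/EI.
Compatibility at 2: δ_0 − R_2·δ_{22} = 0, so R_2 = 28215/304.2 = 92.74 kN.
Moment equilibrium about 1: M_1 = Σ(load moments about 1) − R_2·L = 1303 − 92.74×9.7 = 403.3 kN·m.

M_1 = 403.3 kN·m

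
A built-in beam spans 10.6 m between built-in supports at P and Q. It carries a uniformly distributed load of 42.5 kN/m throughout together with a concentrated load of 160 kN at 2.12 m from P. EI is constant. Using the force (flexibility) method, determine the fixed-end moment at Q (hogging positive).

M_Q = 452.2 kN·m

Take the two fixed-end moments M_P, M_Q as redundants; the released structure is the simple span PQ.
End rotations of the released simple span under the applied load (×1/EI):
  at P: UDL 42.5: wL³/(24EI) = 2109/EI
  at Q: UDL 42.5: wL³/(24EI) = 2109/EI
  at P: point load 160 at a = 2.12: Pab(L + b)/(6LEI) = 862.9/EI
  at Q: point load 160 at a = 2.12: Pab(L + a)/(6LEI) = 575.3/EI
  θ_P0 = 2972/EI,  θ_Q0 = 2684/EI
Flexibility coefficients: a unit moment at one end gives L/(3EI) there and L/(6EI) at the far end, so f₁₁ = f₂₂ = 3.533/EI and f₁₂ = f₂₁ = 1.767/EI.
Compatibility — zero rotation at each built-in end:
  3.533 M_P + 1.767 M_Q = 2972
  1.767 M_P + 3.533 M_Q = 2684
Solving the pair gives M_P = 615 kN·m and M_Q = 452.2 kN·m (hogging).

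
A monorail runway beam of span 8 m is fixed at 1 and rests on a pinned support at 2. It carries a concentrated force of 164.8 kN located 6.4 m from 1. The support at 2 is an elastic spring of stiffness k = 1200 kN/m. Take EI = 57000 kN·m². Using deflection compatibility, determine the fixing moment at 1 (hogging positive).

Remove the prop at 2; the released (primary) structure is a cantilever built in at 1.
Deflection at 2 on the released cantilever, summing each load's contribution:
  point load 164.8 at a = 6.4: Pa²(3L − a)/(6EI) = 19801/EI
Tip deflection under a unit load at 2: L³/(3EI) = 170.7/EI.
With EI = 57000 kN·m²: δ_0 = 0.34738 m and δ_{22} = 0.002994 m/kN.
Compatibility — the spring shortens by R_2/k under the reaction it provides: δ_0 − R_2·δ_{22} = R_2/k. With 1/k = 0.000833 m/kN, R_2 = δ_0 / (δ_{22} + 1/k) = 0.34738 / (0.002994 + 0.000833) = 90.76 kN.
Moment equilibrium about 1: M_1 = Σ(load moments about 1) − R_2·L = 1055 − 90.76×8 = 328.6 kN·m.

M_1 = 328.6 kN·m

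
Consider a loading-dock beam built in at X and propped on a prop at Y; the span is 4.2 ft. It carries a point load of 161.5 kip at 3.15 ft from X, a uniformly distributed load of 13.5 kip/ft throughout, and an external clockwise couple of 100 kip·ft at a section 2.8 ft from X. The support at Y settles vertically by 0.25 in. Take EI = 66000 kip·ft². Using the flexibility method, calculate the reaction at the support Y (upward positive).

R_Y = 99.53 kip

Release the roller at Y. Primary structure: cantilever fixed at X.
Primary-structure tip deflection at Y by superposition:
  point load 161.5 at a = 3.15: Pa²(3L − a)/(6EI) = 2524/EI
  UDL 13.5: wL⁴/(8EI) = 525.1/EI
  clockwise couple 100 at a = 2.8: M₀a(2L − a)/(2EI) = 784/EI
  δ_0 = 3833/EI
Flexibility coefficient — unit upward force at Y: δ_{YY} = L³/(3EI) = 24.7/EI.
With EI = 66000 kip·ft²: δ_0 = 0.058076 ft and δ_{YY} = 0.000374 ft/kip.
Compatibility — the beam at Y must follow the support down by 0.02083 ft: δ_0 − R_Y·δ_{YY} = 0.02083, so R_Y = (0.058076 − 0.02083)/0.000374 = 99.53 kip.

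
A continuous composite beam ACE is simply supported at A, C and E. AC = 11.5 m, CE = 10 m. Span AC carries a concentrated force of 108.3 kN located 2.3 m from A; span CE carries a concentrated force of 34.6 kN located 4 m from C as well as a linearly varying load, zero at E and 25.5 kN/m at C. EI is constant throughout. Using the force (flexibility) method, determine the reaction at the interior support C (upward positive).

Release continuity at C by inserting a hinge; the redundant is the internal moment M_C. The primary structure is two simply-supported spans AC and CE.
Discontinuity in slope at C on the released structure — sum the simple-span end rotations:
  span AC: point load 108.3 at a = 2.3: Pab(L + a)/(6LEI) = 458.3/EI
  span CE: point load 34.6 at a = 4: Pab(L + b)/(6LEI) = 221.4/EI
  span CE: triangular load, peak 25.5: w₀L³/(45EI) = 566.7/EI
  relative rotation θ_0 = (458.3 + 788.1)/EI = 1246/EI
A unit hogging moment at C produces rotation L₁/(3EI) + L₂/(3EI) = 7.167/EI.
Slope continuity at C: θ_0 = M_C·7.167/EI, so M_C = 1246/7.167 = 173.9 kN·m (hogging).
Span AC, ΣM about A with M_C applied at C: R_C^{AC}·11.5 = 249.1 + 173.9, so R_C^{AC} = 36.78 kN and R_A = 108.3 − 36.78 = 71.52 kN.
Span CE, ΣM about E: R_C^{CE}·10 = 1058 + 173.9, so R_C^{CE} = 123.2 kN and R_E = 162.1 − 123.2 = 38.95 kN.
R_C = 36.78 + 123.2 = 159.9 kN.

R_C = 159.9 kN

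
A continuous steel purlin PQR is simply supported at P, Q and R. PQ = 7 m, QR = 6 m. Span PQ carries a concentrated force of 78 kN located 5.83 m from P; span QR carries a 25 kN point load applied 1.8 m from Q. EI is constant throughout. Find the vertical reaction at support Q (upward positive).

Insert a hinge at Q; M_Q is the redundant, and each span becomes simply supported.
End slopes at the hinge Q, treating each span as simply supported:
  span PQ: point load 78 at a = 5.83: Pab(L + a)/(6LEI) = 162.5/EI
  span QR: point load 25 at a = 1.8: Pab(L + b)/(6LEI) = 53.55/EI
  relative rotation θ_0 = (162.5 + 53.55)/EI = 216.1/EI
A unit hogging moment at Q produces rotation L₁/(3EI) + L₂/(3EI) = 4.333/EI.
Compatibility: M_Q·(L₁+L₂)/(3EI) = θ_0, giving M_Q = 49.86 kN·m (hogging).
Span PQ, ΣM about P with M_Q applied at Q: R_Q^{PQ}·7 = 454.7 + 49.86, so R_Q^{PQ} = 72.09 kN and R_P = 78 − 72.09 = 5.914 kN.
Span QR, ΣM about R: R_Q^{QR}·6 = 105 + 49.86, so R_Q^{QR} = 25.81 kN and R_R = 25 − 25.81 = -0.8107 kN.
R_Q = 72.09 + 25.81 = 97.9 kN.

R_Q = 97.9 kN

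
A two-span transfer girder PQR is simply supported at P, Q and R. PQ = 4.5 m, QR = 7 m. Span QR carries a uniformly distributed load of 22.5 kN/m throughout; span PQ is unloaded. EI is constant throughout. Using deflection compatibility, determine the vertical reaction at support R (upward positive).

R_R = 66.77 kN

Take M_Q as the redundant. Released structure: two simple spans PQ and QR with a hinge at Q.
Rotations at Q on the released spans (each span's end-slope, ×1/EI):
  span QR: UDL 22.5: wL³/(24EI) = 321.6/EI
  relative rotation θ_0 = (0 + 321.6)/EI = 321.6/EI
A unit hogging moment at Q produces rotation L₁/(3EI) + L₂/(3EI) = 3.833/EI.
Compatibility: M_Q·(L₁+L₂)/(3EI) = θ_0, giving M_Q = 83.89 kN·m (hogging).
Span QR, ΣM about R: R_Q^{QR}·7 = 551.2 + 83.89, so R_Q^{QR} = 90.73 kN and R_R = 157.5 − 90.73 = 66.77 kN.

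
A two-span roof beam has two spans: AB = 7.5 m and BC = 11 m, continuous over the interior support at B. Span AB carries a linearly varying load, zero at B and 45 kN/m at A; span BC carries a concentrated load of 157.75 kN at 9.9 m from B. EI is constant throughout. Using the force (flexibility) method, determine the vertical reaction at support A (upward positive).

R_A = 97.71 kN

Release continuity at B by inserting a hinge; the redundant is the internal moment M_B. The primary structure is two simply-supported spans AB and BC.
End slopes at the hinge B, treating each span as simply supported:
  span AB: triangular load, peak 45: 7w₀L³/(360EI) = 369.1/EI
  span BC: point load 157.75 at a = 9.9: Pab(L + b)/(6LEI) = 314.9/EI
  relative rotation θ_0 = (369.1 + 314.9)/EI = 684.1/EI
A unit hogging moment at B produces rotation L₁/(3EI) + L₂/(3EI) = 6.167/EI.
Slope continuity at B: θ_0 = M_B·6.167/EI, so M_B = 684.1/6.167 = 110.9 kN·m (hogging).
Span AB, ΣM about A with M_B applied at B: R_B^{AB}·7.5 = 421.9 + 110.9, so R_B^{AB} = 71.04 kN and R_A = 168.8 − 71.04 = 97.71 kN.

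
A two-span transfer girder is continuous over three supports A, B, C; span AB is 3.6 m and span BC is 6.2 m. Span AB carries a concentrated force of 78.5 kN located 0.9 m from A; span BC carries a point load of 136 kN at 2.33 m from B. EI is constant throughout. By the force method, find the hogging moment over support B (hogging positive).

Take M_B as the redundant. Released structure: two simple spans AB and BC with a hinge at B.
Discontinuity in slope at B on the released structure — sum the simple-span end rotations:
  span AB: point load 78.5 at a = 0.9: Pab(L + a)/(6LEI) = 39.74/EI
  span BC: point load 136 at a = 2.33: Pab(L + b)/(6LEI) = 332/EI
  relative rotation θ_0 = (39.74 + 332)/EI = 371.7/EI
A unit hogging moment at B produces rotation L₁/(3EI) + L₂/(3EI) = 3.267/EI.
Slope continuity at B: θ_0 = M_B·3.267/EI, so M_B = 371.7/3.267 = 113.8 kN·m (hogging).

M_B = 113.8 kN·m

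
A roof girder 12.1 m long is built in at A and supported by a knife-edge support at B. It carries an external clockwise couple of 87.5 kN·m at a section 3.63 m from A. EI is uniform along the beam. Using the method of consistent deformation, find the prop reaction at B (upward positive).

Release the roller at B. Primary structure: cantilever fixed at A.
Downward deflection at the released point B due to the loads:
  clockwise couple 87.5 at a = 3.63: M₀a(2L − a)/(2EI) = 3267/EI
Flexibility coefficient — unit upward force at B: δ_{BB} = L³/(3EI) = 590.5/EI.
The prop prevents deflection at B: R_B = δ_0/δ_{BB} = 3267/590.5 = 5.532 kN.

R_B = 5.532 kN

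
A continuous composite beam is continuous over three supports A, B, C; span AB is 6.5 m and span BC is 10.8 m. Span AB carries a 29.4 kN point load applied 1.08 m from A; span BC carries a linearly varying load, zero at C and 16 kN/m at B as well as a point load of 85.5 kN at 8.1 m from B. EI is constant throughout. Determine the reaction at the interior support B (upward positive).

Release continuity at B by inserting a hinge; the redundant is the internal moment M_B. The primary structure is two simply-supported spans AB and BC.
Discontinuity in slope at B on the released structure — sum the simple-span end rotations:
  span AB: point load 29.4 at a = 1.08: Pab(L + a)/(6LEI) = 33.45/EI
  span BC: triangular load, peak 16: w₀L³/(45EI) = 447.9/EI
  span BC: point load 85.5 at a = 8.1: Pab(L + b)/(6LEI) = 389.6/EI
  relative rotation θ_0 = (33.45 + 837.5)/EI = 870.9/EI
A unit hogging moment at B produces rotation L₁/(3EI) + L₂/(3EI) = 5.767/EI.
Slope continuity at B: θ_0 = M_B·5.767/EI, so M_B = 870.9/5.767 = 151 kN·m (hogging).
Span AB, ΣM about A with M_B applied at B: R_B^{AB}·6.5 = 31.75 + 151, so R_B^{AB} = 28.12 kN and R_A = 29.4 − 28.12 = 1.281 kN.
Span BC, ΣM about C: R_B^{BC}·10.8 = 852.9 + 151, so R_B^{BC} = 92.96 kN and R_C = 171.9 − 92.96 = 78.94 kN.
R_B = 28.12 + 92.96 = 121.1 kN.

R_B = 121.1 kN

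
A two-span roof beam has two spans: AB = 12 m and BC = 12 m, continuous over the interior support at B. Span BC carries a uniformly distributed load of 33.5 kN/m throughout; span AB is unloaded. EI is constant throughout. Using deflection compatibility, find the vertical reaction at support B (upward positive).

R_B = 251.2 kN

Release continuity at B by inserting a hinge; the redundant is the internal moment M_B. The primary structure is two simply-supported spans AB and BC.
Rotations at B on the released spans (each span's end-slope, ×1/EI):
  span BC: UDL 33.5: wL³/(24EI) = 2412/EI
  relative rotation θ_0 = (0 + 2412)/EI = 2412/EI
A unit hogging moment at B produces rotation L₁/(3EI) + L₂/(3EI) = 8/EI.
Compatibility: M_B·(L₁+L₂)/(3EI) = θ_0, giving M_B = 301.5 kN·m (hogging).
Span AB, ΣM about A with M_B applied at B: R_B^{AB}·12 = 0 + 301.5, so R_B^{AB} = 25.12 kN and R_A = 0 − 25.12 = -25.12 kN.
Span BC, ΣM about C: R_B^{BC}·12 = 2412 + 301.5, so R_B^{BC} = 226.1 kN and R_C = 402 − 226.1 = 175.9 kN.
R_B = 25.12 + 226.1 = 251.2 kN.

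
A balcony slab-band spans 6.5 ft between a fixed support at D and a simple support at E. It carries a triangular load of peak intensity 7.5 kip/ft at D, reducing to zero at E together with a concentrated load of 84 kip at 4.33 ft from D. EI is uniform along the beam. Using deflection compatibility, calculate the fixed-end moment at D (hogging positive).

Take the reaction at E as the redundant and release it; the primary structure is a cantilever fixed at D.
Primary-structure tip deflection at E by superposition:
  triangular load, peak 7.5 at the fixed end: w₀L⁴/(30EI) = 446.3/EI
  point load 84 at a = 4.33: Pa²(3L − a)/(6EI) = 3982/EI
  δ_0 = 4428/EI
Flexibility coefficient — unit upward force at E: δ_{EE} = L³/(3EI) = 91.54/EI.
The prop prevents deflection at E: R_E = δ_0/δ_{EE} = 4428/91.54 = 48.37 kip.
Moment equilibrium about D: M_D = Σ(load moments about D) − R_E·L = 416.5 − 48.37×6.5 = 102.1 kip·ft.

M_D = 102.1 kip·ft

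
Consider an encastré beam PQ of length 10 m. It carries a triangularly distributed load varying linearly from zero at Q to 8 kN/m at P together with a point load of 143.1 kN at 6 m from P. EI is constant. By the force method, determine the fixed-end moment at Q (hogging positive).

M_Q = 232.7 kN·m

Take the two fixed-end moments M_P, M_Q as redundants; the released structure is the simple span PQ.
On the primary (simply-supported) span, the end slopes from the loading are:
  at P: triangular load, peak 8: w₀L³/(45EI) = 177.8/EI
  at Q: triangular load, peak 8: 7w₀L³/(360EI) = 155.6/EI
  at P: point load 143.1 at a = 6: Pab(L + b)/(6LEI) = 801.4/EI
  at Q: point load 143.1 at a = 6: Pab(L + a)/(6LEI) = 915.8/EI
  θ_P0 = 979.1/EI,  θ_Q0 = 1071/EI
Flexibility coefficients: a unit moment at one end gives L/(3EI) there and L/(6EI) at the far end, so f₁₁ = f₂₂ = 3.333/EI and f₁₂ = f₂₁ = 1.667/EI.
Compatibility — zero rotation at each built-in end:
  3.333 M_P + 1.667 M_Q = 979.1
  1.667 M_P + 3.333 M_Q = 1071
Solving the pair gives M_P = 177.4 kN·m and M_Q = 232.7 kN·m (hogging).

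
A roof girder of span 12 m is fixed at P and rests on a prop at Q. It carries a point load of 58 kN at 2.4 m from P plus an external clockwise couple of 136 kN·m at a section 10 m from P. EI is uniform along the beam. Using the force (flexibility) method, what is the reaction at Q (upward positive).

Take the reaction at Q as the redundant and release it; the primary structure is a cantilever fixed at P.
Downward deflection at the released point Q due to the loads:
  point load 58 at a = 2.4: Pa²(3L − a)/(6EI) = 1871/EI
  clockwise couple 136 at a = 10: M₀a(2L − a)/(2EI) = 9520/EI
  δ_0 = 11391/EI
Flexibility coefficient — unit upward force at Q: δ_{QQ} = L³/(3EI) = 576/EI.
Compatibility at Q: δ_0 − R_Q·δ_{QQ} = 0, so R_Q = 11391/576 = 19.78 kN.

R_Q = 19.78 kN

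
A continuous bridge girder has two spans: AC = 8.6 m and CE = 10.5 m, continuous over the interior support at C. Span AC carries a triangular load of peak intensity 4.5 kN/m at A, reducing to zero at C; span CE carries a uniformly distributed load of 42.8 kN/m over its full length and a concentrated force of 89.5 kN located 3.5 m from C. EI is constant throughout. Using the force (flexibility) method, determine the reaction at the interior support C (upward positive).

R_C = 381.5 kN

Take M_C as the redundant. Released structure: two simple spans AC and CE with a hinge at C.
Discontinuity in slope at C on the released structure — sum the simple-span end rotations:
  span AC: triangular load, peak 4.5: 7w₀L³/(360EI) = 55.65/EI
  span CE: UDL 42.8: wL³/(24EI) = 2064/EI
  span CE: point load 89.5 at a = 3.5: Pab(L + b)/(6LEI) = 609.1/EI
  relative rotation θ_0 = (55.65 + 2674)/EI = 2729/EI
A unit hogging moment at C produces rotation L₁/(3EI) + L₂/(3EI) = 6.367/EI.
Slope continuity at C: θ_0 = M_C·6.367/EI, so M_C = 2729/6.367 = 428.7 kN·m (hogging).
Span AC, ΣM about A with M_C applied at C: R_C^{AC}·8.6 = 55.47 + 428.7, so R_C^{AC} = 56.3 kN and R_A = 19.35 − 56.3 = -36.95 kN.
Span CE, ΣM about E: R_C^{CE}·10.5 = 2986 + 428.7, so R_C^{CE} = 325.2 kN and R_E = 538.9 − 325.2 = 213.7 kN.
R_C = 56.3 + 325.2 = 381.5 kN.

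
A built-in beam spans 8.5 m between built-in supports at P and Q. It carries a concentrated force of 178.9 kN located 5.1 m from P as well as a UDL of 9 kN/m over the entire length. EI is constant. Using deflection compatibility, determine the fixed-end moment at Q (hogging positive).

M_Q = 273.2 kN·m

Release both end moments; the primary structure is a simply-supported span PQ with redundants M_P and M_Q.
Simple-span end rotations at P and Q under the given loads:
  at P: point load 178.9 at a = 5.1: Pab(L + b)/(6LEI) = 723.8/EI
  at Q: point load 178.9 at a = 5.1: Pab(L + a)/(6LEI) = 827.2/EI
  at P: UDL 9: wL³/(24EI) = 230.3/EI
  at Q: UDL 9: wL³/(24EI) = 230.3/EI
  θ_P0 = 954.1/EI,  θ_Q0 = 1058/EI
Flexibility coefficients: a unit moment at one end gives L/(3EI) there and L/(6EI) at the far end, so f₁₁ = f₂₂ = 2.833/EI and f₁₂ = f₂₁ = 1.417/EI.
Compatibility — zero rotation at each built-in end:
  2.833 M_P + 1.417 M_Q = 954.1
  1.417 M_P + 2.833 M_Q = 1058
Solving the pair gives M_P = 200.2 kN·m and M_Q = 273.2 kN·m (hogging).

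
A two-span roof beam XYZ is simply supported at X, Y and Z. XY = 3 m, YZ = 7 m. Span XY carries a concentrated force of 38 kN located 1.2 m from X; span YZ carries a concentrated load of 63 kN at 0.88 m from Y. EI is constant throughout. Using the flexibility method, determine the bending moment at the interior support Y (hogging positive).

M_Y = 37.54 kN·m

Release continuity at Y by inserting a hinge; the redundant is the internal moment M_Y. The primary structure is two simply-supported spans XY and YZ.
End slopes at the hinge Y, treating each span as simply supported:
  span XY: point load 38 at a = 1.2: Pab(L + a)/(6LEI) = 19.15/EI
  span YZ: point load 63 at a = 0.88: Pab(L + b)/(6LEI) = 106/EI
  relative rotation θ_0 = (19.15 + 106)/EI = 125.1/EI
A unit hogging moment at Y produces rotation L₁/(3EI) + L₂/(3EI) = 3.333/EI.
Slope continuity at Y: θ_0 = M_Y·3.333/EI, so M_Y = 125.1/3.333 = 37.54 kN·m (hogging).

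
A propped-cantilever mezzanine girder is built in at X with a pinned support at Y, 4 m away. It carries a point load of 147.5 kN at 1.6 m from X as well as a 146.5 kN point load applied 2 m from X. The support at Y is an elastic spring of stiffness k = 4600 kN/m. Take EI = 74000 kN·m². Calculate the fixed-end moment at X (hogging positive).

Release the roller at Y. Primary structure: cantilever fixed at X.
Deflection at Y on the released cantilever, summing each load's contribution:
  point load 147.5 at a = 1.6: Pa²(3L − a)/(6EI) = 654.5/EI
  point load 146.5 at a = 2: Pa²(3L − a)/(6EI) = 976.7/EI
  δ_0 = 1631/EI
Tip deflection under a unit load at Y: L³/(3EI) = 21.33/EI.
With EI = 74000 kN·m²: δ_0 = 0.022043 m and δ_{YY} = 0.000288 m/kN.
Compatibility — the spring shortens by R_Y/k under the reaction it provides: δ_0 − R_Y·δ_{YY} = R_Y/k. With 1/k = 0.000217 m/kN, R_Y = δ_0 / (δ_{YY} + 1/k) = 0.022043 / (0.000288 + 0.000217) = 43.59 kN.
Moment equilibrium about X: M_X = Σ(load moments about X) − R_Y·L = 529 − 43.59×4 = 354.6 kN·m.

M_X = 354.6 kN·m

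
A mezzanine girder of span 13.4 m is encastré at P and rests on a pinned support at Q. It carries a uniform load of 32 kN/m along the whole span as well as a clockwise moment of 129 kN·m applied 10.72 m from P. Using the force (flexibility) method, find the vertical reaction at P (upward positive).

R_P = 254.1 kN

Choose R_Q as the redundant. The primary structure is the cantilever fixed at P.
Downward deflection at the released point Q due to the loads:
  UDL 32: wL⁴/(8EI) = 128967/EI
  clockwise couple 129 at a = 10.72: M₀a(2L − a)/(2EI) = 11118/EI
  δ_0 = 140086/EI
Tip deflection under a unit load at Q: L³/(3EI) = 802/EI.
Compatibility at Q: δ_0 − R_Q·δ_{QQ} = 0, so R_Q = 140086/802 = 174.7 kN.
Vertical equilibrium: R_P = ΣP − R_Q = 428.8 − 174.7 = 254.1 kN.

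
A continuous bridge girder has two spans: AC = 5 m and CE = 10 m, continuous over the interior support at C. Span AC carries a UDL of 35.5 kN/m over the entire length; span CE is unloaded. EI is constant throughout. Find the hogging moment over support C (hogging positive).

Release continuity at C by inserting a hinge; the redundant is the internal moment M_C. The primary structure is two simply-supported spans AC and CE.
Rotations at C on the released spans (each span's end-slope, ×1/EI):
  span AC: UDL 35.5: wL³/(24EI) = 184.9/EI
  relative rotation θ_0 = (184.9 + 0)/EI = 184.9/EI
A unit hogging moment at C produces rotation L₁/(3EI) + L₂/(3EI) = 5/EI.
Slope continuity at C: θ_0 = M_C·5/EI, so M_C = 184.9/5 = 36.98 kN·m (hogging).

M_C = 36.98 kN·m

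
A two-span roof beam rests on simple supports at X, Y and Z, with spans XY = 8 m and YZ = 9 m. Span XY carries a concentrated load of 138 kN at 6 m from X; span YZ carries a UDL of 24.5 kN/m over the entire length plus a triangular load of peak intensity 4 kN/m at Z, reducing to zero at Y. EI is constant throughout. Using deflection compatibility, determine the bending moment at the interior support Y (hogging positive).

Insert a hinge at Y; M_Y is the redundant, and each span becomes simply supported.
Discontinuity in slope at Y on the released structure — sum the simple-span end rotations:
  span XY: point load 138 at a = 6: Pab(L + a)/(6LEI) = 483/EI
  span YZ: UDL 24.5: wL³/(24EI) = 744.2/EI
  span YZ: triangular load, peak 4: 7w₀L³/(360EI) = 56.7/EI
  relative rotation θ_0 = (483 + 800.9)/EI = 1284/EI
A unit hogging moment at Y produces rotation L₁/(3EI) + L₂/(3EI) = 5.667/EI.
Slope continuity at Y: θ_0 = M_Y·5.667/EI, so M_Y = 1284/5.667 = 226.6 kN·m (hogging).

M_Y = 226.6 kN·m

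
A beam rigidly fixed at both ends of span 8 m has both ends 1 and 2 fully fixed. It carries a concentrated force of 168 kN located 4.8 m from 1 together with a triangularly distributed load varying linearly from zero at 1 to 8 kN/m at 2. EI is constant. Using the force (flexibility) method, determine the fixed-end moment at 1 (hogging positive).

M_1 = 146.1 kN·m

Take the two fixed-end moments M_1, M_2 as redundants; the released structure is the simple span 12.
On the primary (simply-supported) span, the end slopes from the loading are:
  at 1: point load 168 at a = 4.8: Pab(L + b)/(6LEI) = 602.1/EI
  at 2: point load 168 at a = 4.8: Pab(L + a)/(6LEI) = 688.1/EI
  at 1: triangular load, peak 8: 7w₀L³/(360EI) = 79.64/EI
  at 2: triangular load, peak 8: w₀L³/(45EI) = 91.02/EI
  θ_10 = 681.8/EI,  θ_20 = 779.2/EI
Flexibility coefficients: a unit moment at one end gives L/(3EI) there and L/(6EI) at the far end, so f₁₁ = f₂₂ = 2.667/EI and f₁₂ = f₂₁ = 1.333/EI.
Compatibility — zero rotation at each built-in end:
  2.667 M_1 + 1.333 M_2 = 681.8
  1.333 M_1 + 2.667 M_2 = 779.2
Solving the pair gives M_1 = 146.1 kN·m and M_2 = 219.1 kN·m (hogging).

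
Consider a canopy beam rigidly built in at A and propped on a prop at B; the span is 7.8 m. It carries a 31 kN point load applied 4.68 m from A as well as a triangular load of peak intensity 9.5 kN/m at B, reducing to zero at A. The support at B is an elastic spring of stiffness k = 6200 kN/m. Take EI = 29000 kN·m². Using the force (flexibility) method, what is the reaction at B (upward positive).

R_B = 32.8 kN

Take the reaction at B as the redundant and release it; the primary structure is a cantilever fixed at A.
Free-end deflection of the primary structure under the applied loading (downward +):
  point load 31 at a = 4.68: Pa²(3L − a)/(6EI) = 2118/EI
  triangular load, peak 9.5 at the free end: 11w₀L⁴/(120EI) = 3223/EI
  δ_0 = 5342/EI
Tip deflection under a unit load at B: L³/(3EI) = 158.2/EI.
With EI = 29000 kN·m²: δ_0 = 0.1842 m and δ_{BB} = 0.005455 m/kN.
Compatibility — the spring shortens by R_B/k under the reaction it provides: δ_0 − R_B·δ_{BB} = R_B/k. With 1/k = 0.000161 m/kN, R_B = δ_0 / (δ_{BB} + 1/k) = 0.1842 / (0.005455 + 0.000161) = 32.8 kN.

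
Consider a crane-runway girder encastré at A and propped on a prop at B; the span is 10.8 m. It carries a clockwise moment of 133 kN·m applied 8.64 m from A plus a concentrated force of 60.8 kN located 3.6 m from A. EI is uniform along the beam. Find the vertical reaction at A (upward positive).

R_A = 34.06 kN

Remove the prop at B; the released (primary) structure is a cantilever built in at A.
Downward deflection at the released point B due to the loads:
  clockwise couple 133 at a = 8.64: M₀a(2L − a)/(2EI) = 7446/EI
  point load 60.8 at a = 3.6: Pa²(3L − a)/(6EI) = 3782/EI
  δ_0 = 11229/EI
Flexibility coefficient — unit upward force at B: δ_{BB} = L³/(3EI) = 419.9/EI.
Compatibility at B: δ_0 − R_B·δ_{BB} = 0, so R_B = 11229/419.9 = 26.74 kN.
Vertical equilibrium: R_A = ΣP − R_B = 60.8 − 26.74 = 34.06 kN.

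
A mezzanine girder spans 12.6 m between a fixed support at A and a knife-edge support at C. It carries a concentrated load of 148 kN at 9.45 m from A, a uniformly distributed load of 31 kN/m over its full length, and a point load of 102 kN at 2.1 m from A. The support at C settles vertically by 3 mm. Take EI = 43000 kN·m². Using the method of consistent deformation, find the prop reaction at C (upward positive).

R_C = 244 kN

Take the reaction at C as the redundant and release it; the primary structure is a cantilever fixed at A.
Deflection at C on the released cantilever, summing each load's contribution:
  point load 148 at a = 9.45: Pa²(3L − a)/(6EI) = 62449/EI
  UDL 31: wL⁴/(8EI) = 97668/EI
  point load 102 at a = 2.1: Pa²(3L − a)/(6EI) = 2676/EI
  δ_0 = 162794/EI
Tip deflection under a unit load at C: L³/(3EI) = 666.8/EI.
With EI = 43000 kN·m²: δ_0 = 3.7859 m and δ_{CC} = 0.015507 m/kN.
Compatibility — the beam at C must follow the support down by 0.003 m: δ_0 − R_C·δ_{CC} = 0.003, so R_C = (3.7859 − 0.003)/0.015507 = 244 kN.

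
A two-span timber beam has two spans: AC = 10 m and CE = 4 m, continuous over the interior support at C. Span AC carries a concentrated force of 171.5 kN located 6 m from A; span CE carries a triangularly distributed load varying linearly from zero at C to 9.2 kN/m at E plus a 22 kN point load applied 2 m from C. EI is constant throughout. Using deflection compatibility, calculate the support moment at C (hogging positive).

Take M_C as the redundant. Released structure: two simple spans AC and CE with a hinge at C.
Discontinuity in slope at C on the released structure — sum the simple-span end rotations:
  span AC: point load 171.5 at a = 6: Pab(L + a)/(6LEI) = 1098/EI
  span CE: triangular load, peak 9.2: 7w₀L³/(360EI) = 11.45/EI
  span CE: point load 22 at a = 2: Pab(L + b)/(6LEI) = 22/EI
  relative rotation θ_0 = (1098 + 33.45)/EI = 1131/EI
A unit hogging moment at C produces rotation L₁/(3EI) + L₂/(3EI) = 4.667/EI.
Compatibility: M_C·(L₁+L₂)/(3EI) = θ_0, giving M_C = 242.4 kN·m (hogging).

M_C = 242.4 kN·m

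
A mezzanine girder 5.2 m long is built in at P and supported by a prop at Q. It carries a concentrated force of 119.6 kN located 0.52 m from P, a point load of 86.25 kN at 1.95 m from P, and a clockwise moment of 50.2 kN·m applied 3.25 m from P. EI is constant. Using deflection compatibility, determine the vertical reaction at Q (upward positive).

Take the reaction at Q as the redundant and release it; the primary structure is a cantilever fixed at P.
Deflection at Q on the released cantilever, summing each load's contribution:
  point load 119.6 at a = 0.52: Pa²(3L − a)/(6EI) = 81.28/EI
  point load 86.25 at a = 1.95: Pa²(3L − a)/(6EI) = 746.1/EI
  clockwise couple 50.2 at a = 3.25: M₀a(2L − a)/(2EI) = 583.3/EI
  δ_0 = 1411/EI
Tip deflection under a unit load at Q: L³/(3EI) = 46.87/EI.
The prop prevents deflection at Q: R_Q = δ_0/δ_{QQ} = 1411/46.87 = 30.1 kN.

R_Q = 30.1 kN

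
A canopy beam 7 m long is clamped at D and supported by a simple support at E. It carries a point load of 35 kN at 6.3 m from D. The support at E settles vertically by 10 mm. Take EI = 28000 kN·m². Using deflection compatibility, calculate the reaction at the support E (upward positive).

Take the reaction at E as the redundant and release it; the primary structure is a cantilever fixed at D.
Deflection at E on the released cantilever, summing each load's contribution:
  point load 35 at a = 6.3: Pa²(3L − a)/(6EI) = 3403/EI
Flexibility coefficient — unit upward force at E: δ_{EE} = L³/(3EI) = 114.3/EI.
With EI = 28000 kN·m²: δ_0 = 0.12155 m and δ_{EE} = 0.004083 m/kN.
Compatibility — the beam at E must follow the support down by 0.01 m: δ_0 − R_E·δ_{EE} = 0.01, so R_E = (0.12155 − 0.01)/0.004083 = 27.32 kN.

R_E = 27.32 kN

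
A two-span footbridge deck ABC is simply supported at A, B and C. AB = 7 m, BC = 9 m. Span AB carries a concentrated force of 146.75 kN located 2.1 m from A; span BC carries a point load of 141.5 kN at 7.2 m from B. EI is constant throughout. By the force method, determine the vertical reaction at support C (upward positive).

R_C = 98.74 kN

Take M_B as the redundant. Released structure: two simple spans AB and BC with a hinge at B.
Rotations at B on the released spans (each span's end-slope, ×1/EI):
  span AB: point load 146.75 at a = 2.1: Pab(L + a)/(6LEI) = 327.2/EI
  span BC: point load 141.5 at a = 7.2: Pab(L + b)/(6LEI) = 366.8/EI
  relative rotation θ_0 = (327.2 + 366.8)/EI = 693.9/EI
A unit hogging moment at B produces rotation L₁/(3EI) + L₂/(3EI) = 5.333/EI.
Slope continuity at B: θ_0 = M_B·5.333/EI, so M_B = 693.9/5.333 = 130.1 kN·m (hogging).
Span BC, ΣM about C: R_B^{BC}·9 = 254.7 + 130.1, so R_B^{BC} = 42.76 kN and R_C = 141.5 − 42.76 = 98.74 kN.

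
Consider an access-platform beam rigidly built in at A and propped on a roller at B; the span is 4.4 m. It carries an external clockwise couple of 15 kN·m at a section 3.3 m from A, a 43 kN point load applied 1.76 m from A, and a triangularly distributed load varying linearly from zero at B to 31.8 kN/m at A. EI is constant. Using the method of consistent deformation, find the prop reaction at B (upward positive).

R_B = 27.73 kN

Remove the prop at B; the released (primary) structure is a cantilever built in at A.
Primary-structure tip deflection at B by superposition:
  clockwise couple 15 at a = 3.3: M₀a(2L − a)/(2EI) = 136.1/EI
  point load 43 at a = 1.76: Pa²(3L − a)/(6EI) = 254/EI
  triangular load, peak 31.8 at the fixed end: w₀L⁴/(30EI) = 397.3/EI
  δ_0 = 787.4/EI
Tip deflection under a unit load at B: L³/(3EI) = 28.39/EI.
The prop prevents deflection at B: R_B = δ_0/δ_{BB} = 787.4/28.39 = 27.73 kN.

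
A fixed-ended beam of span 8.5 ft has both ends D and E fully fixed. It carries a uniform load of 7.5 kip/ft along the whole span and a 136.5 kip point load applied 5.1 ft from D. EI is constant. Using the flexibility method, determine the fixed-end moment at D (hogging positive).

M_D = 156.5 kip·ft

Release both end moments; the primary structure is a simply-supported span DE with redundants M_D and M_E.
Simple-span end rotations at D and E under the given loads:
  at D: UDL 7.5: wL³/(24EI) = 191.9/EI
  at E: UDL 7.5: wL³/(24EI) = 191.9/EI
  at D: point load 136.5 at a = 5.1: Pab(L + b)/(6LEI) = 552.3/EI
  at E: point load 136.5 at a = 5.1: Pab(L + a)/(6LEI) = 631.2/EI
  θ_D0 = 744.2/EI,  θ_E0 = 823.1/EI
Flexibility coefficients: a unit moment at one end gives L/(3EI) there and L/(6EI) at the far end, so f₁₁ = f₂₂ = 2.833/EI and f₁₂ = f₂₁ = 1.417/EI.
Compatibility — zero rotation at each built-in end:
  2.833 M_D + 1.417 M_E = 744.2
  1.417 M_D + 2.833 M_E = 823.1
Solving the pair gives M_D = 156.5 kip·ft and M_E = 212.2 kip·ft (hogging).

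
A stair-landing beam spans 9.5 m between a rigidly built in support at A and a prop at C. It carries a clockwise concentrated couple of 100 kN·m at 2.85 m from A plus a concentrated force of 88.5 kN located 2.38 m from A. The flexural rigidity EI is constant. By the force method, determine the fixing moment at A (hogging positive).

M_A = 161.6 kN·m

Remove the prop at C; the released (primary) structure is a cantilever built in at A.
Primary-structure tip deflection at C by superposition:
  clockwise couple 100 at a = 2.85: M₀a(2L − a)/(2EI) = 2301/EI
  point load 88.5 at a = 2.38: Pa²(3L − a)/(6EI) = 2182/EI
  δ_0 = 4484/EI
Flexibility coefficient — unit upward force at C: δ_{CC} = L³/(3EI) = 285.8/EI.
The prop prevents deflection at C: R_C = δ_0/δ_{CC} = 4484/285.8 = 15.69 kN.
Moment equilibrium about A: M_A = Σ(load moments about A) − R_C·L = 310.6 − 15.69×9.5 = 161.6 kN·m.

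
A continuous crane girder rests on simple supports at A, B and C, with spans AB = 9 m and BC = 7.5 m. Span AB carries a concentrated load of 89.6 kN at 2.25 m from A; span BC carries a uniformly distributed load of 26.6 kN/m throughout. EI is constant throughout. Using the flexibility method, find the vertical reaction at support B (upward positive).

Insert a hinge at B; M_B is the redundant, and each span becomes simply supported.
End slopes at the hinge B, treating each span as simply supported:
  span AB: point load 89.6 at a = 2.25: Pab(L + a)/(6LEI) = 283.5/EI
  span BC: UDL 26.6: wL³/(24EI) = 467.6/EI
  relative rotation θ_0 = (283.5 + 467.6)/EI = 751.1/EI
A unit hogging moment at B produces rotation L₁/(3EI) + L₂/(3EI) = 5.5/EI.
Compatibility: M_B·(L₁+L₂)/(3EI) = θ_0, giving M_B = 136.6 kN·m (hogging).
Span AB, ΣM about A with M_B applied at B: R_B^{AB}·9 = 201.6 + 136.6, so R_B^{AB} = 37.57 kN and R_A = 89.6 − 37.57 = 52.03 kN.
Span BC, ΣM about C: R_B^{BC}·7.5 = 748.1 + 136.6, so R_B^{BC} = 118 kN and R_C = 199.5 − 118 = 81.54 kN.
R_B = 37.57 + 118 = 155.5 kN.

R_B = 155.5 kN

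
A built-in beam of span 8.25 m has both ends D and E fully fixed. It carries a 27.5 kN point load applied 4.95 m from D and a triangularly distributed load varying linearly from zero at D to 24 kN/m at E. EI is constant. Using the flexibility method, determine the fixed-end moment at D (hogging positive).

Release both end moments; the primary structure is a simply-supported span DE with redundants M_D and M_E.
Simple-span end rotations at D and E under the given loads:
  at D: point load 27.5 at a = 4.95: Pab(L + b)/(6LEI) = 104.8/EI
  at E: point load 27.5 at a = 4.95: Pab(L + a)/(6LEI) = 119.8/EI
  at D: triangular load, peak 24: 7w₀L³/(360EI) = 262/EI
  at E: triangular load, peak 24: w₀L³/(45EI) = 299.5/EI
  θ_D0 = 366.9/EI,  θ_E0 = 419.3/EI
Flexibility coefficients: a unit moment at one end gives L/(3EI) there and L/(6EI) at the far end, so f₁₁ = f₂₂ = 2.75/EI and f₁₂ = f₂₁ = 1.375/EI.
Compatibility — zero rotation at each built-in end:
  2.75 M_D + 1.375 M_E = 366.9
  1.375 M_D + 2.75 M_E = 419.3
Solving the pair gives M_D = 76.23 kN·m and M_E = 114.3 kN·m (hogging).

M_D = 76.23 kN·m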